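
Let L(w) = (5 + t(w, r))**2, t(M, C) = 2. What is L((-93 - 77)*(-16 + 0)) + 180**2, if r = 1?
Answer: 32449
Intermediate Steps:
L(w) = 49 (L(w) = (5 + 2)**2 = 7**2 = 49)
L((-93 - 77)*(-16 + 0)) + 180**2 = 49 + 180**2 = 49 + 32400 = 32449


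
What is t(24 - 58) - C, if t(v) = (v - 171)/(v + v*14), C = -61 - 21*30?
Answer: 70523/102 ≈ 691.40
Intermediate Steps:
C = -691 (C = -61 - 630 = -691)
t(v) = (-171 + v)/(15*v) (t(v) = (-171 + v)/(v + 14*v) = (-171 + v)/((15*v)) = (-171 + v)*(1/(15*v)) = (-171 + v)/(15*v))
t(24 - 58) - C = (-171 + (24 - 58))/(15*(24 - 58)) - 1*(-691) = (1/15)*(-171 - 34)/(-34) + 691 = (1/15)*(-1/34)*(-205) + 691 = 41/102 + 691 = 70523/102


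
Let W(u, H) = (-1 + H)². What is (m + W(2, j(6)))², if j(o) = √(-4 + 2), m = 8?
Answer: 41 - 28*I*√2 ≈ 41.0 - 39.598*I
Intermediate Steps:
j(o) = I*√2 (j(o) = √(-2) = I*√2)
(m + W(2, j(6)))² = (8 + (-1 + I*√2)²)²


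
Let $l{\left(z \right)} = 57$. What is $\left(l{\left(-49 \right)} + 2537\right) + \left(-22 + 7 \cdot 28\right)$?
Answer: $2768$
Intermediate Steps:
$\left(l{\left(-49 \right)} + 2537\right) + \left(-22 + 7 \cdot 28\right) = \left(57 + 2537\right) + \left(-22 + 7 \cdot 28\right) = 2594 + \left(-22 + 196\right) = 2594 + 174 = 2768$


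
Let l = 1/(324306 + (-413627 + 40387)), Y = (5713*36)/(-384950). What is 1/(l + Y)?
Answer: -9418571650/5032271431 ≈ -1.8716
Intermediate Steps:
Y = -102834/192475 (Y = 205668*(-1/384950) = -102834/192475 ≈ -0.53427)
l = -1/48934 (l = 1/(324306 - 373240) = 1/(-48934) = -1/48934 ≈ -2.0436e-5)
1/(l + Y) = 1/(-1/48934 - 102834/192475) = 1/(-5032271431/9418571650) = -9418571650/5032271431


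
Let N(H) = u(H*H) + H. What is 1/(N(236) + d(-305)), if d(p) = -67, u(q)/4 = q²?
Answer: 1/12408177833 ≈ 8.0592e-11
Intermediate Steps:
u(q) = 4*q²
N(H) = H + 4*H⁴ (N(H) = 4*(H*H)² + H = 4*(H²)² + H = 4*H⁴ + H = H + 4*H⁴)
1/(N(236) + d(-305)) = 1/((236 + 4*236⁴) - 67) = 1/((236 + 4*3102044416) - 67) = 1/((236 + 12408177664) - 67) = 1/(12408177900 - 67) = 1/12408177833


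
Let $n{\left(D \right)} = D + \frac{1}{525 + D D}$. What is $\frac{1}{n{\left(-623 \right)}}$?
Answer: $- \frac{388654}{242131441} \approx -0.0016051$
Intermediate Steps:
$n{\left(D \right)} = D + \frac{1}{525 + D^{2}}$
$\frac{1}{n{\left(-623 \right)}} = \frac{1}{\frac{1}{525 + \left(-623\right)^{2}} \left(1 + \left(-623\right)^{3} + 525 \left(-623\right)\right)} = \frac{1}{\frac{1}{525 + 388129} \left(1 - 241804367 - 327075\right)} = \frac{1}{\frac{1}{388654} \left(-242131441\right)} = \frac{1}{- \frac{242131441}{388654}} = - \frac{388654}{242131441}$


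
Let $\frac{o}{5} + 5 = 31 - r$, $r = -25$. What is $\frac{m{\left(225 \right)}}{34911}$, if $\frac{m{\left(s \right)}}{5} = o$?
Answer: $\frac{425}{11637} \approx 0.036521$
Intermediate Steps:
$o = 255$ ($o = -25 + 5 \left(31 - -25\right) = -25 + 5 \left(31 + 25\right) = -25 + 5 \cdot 56 = -25 + 280 = 255$)
$m{\left(s \right)} = 1275$ ($m{\left(s \right)} = 5 \cdot 255 = 1275$)
$\frac{m{\left(225 \right)}}{34911} = \frac{1275}{34911} = 1275 \cdot \frac{1}{34911} = \frac{425}{11637}$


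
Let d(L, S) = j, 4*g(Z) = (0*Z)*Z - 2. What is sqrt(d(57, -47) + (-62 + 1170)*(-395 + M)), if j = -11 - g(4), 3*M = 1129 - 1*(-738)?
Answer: sqrt(9067494)/6 ≈ 501.87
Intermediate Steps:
g(Z) = -1/2 (g(Z) = ((0*Z)*Z - 2)/4 = (0*Z - 2)/4 = (0 - 2)/4 = (1/4)*(-2) = -1/2)
M = 1867/3 (M = (1129 - 1*(-738))/3 = (1129 + 738)/3 = (1/3)*1867 = 1867/3 ≈ 622.33)
j = -21/2 (j = -11 - 1*(-1/2) = -11 + 1/2 = -21/2 ≈ -10.500)
d(L, S) = -21/2
sqrt(d(57, -47) + (-62 + 1170)*(-395 + M)) = sqrt(-21/2 + (-62 + 1170)*(-395 + 1867/3)) = sqrt(-21/2 + 1108*(682/3)) = sqrt(-21/2 + 755656/3) = sqrt(1511249/6) = sqrt(9067494)/6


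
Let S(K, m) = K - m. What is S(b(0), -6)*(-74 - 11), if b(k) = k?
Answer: -510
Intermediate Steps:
S(b(0), -6)*(-74 - 11) = (0 - 1*(-6))*(-74 - 11) = (0 + 6)*(-85) = 6*(-85) = -510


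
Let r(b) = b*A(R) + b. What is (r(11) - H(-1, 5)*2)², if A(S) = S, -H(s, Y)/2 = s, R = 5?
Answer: 3844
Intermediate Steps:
H(s, Y) = -2*s
r(b) = 6*b (r(b) = b*5 + b = 5*b + b = 6*b)
(r(11) - H(-1, 5)*2)² = (6*11 - (-2)*(-1)*2)² = (66 - 1*2*2)² = (66 - 2*2)² = (66 - 4)² = 62² = 3844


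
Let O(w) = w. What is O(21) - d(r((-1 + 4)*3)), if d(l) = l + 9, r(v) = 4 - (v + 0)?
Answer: 17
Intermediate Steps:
r(v) = 4 - v
d(l) = 9 + l
O(21) - d(r((-1 + 4)*3)) = 21 - (9 + (4 - (-1 + 4)*3)) = 21 - (9 + (4 - 3*3)) = 21 - (9 + (4 - 1*9)) = 21 - (9 + (4 - 9)) = 21 - (9 - 5) = 21 - 1*4 = 21 - 4 = 17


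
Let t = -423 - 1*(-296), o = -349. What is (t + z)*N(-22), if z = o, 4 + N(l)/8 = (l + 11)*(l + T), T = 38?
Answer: 685440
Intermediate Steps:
N(l) = -32 + 8*(11 + l)*(38 + l) (N(l) = -32 + 8*((l + 11)*(l + 38)) = -32 + 8*((11 + l)*(38 + l)) = -32 + 8*(11 + l)*(38 + l))
z = -349
t = -127 (t = -423 + 296 = -127)
(t + z)*N(-22) = (-127 - 349)*(3312 + 8*(-22)² + 392*(-22)) = -476*(3312 + 8*484 - 8624) = -476*(3312 + 3872 - 8624) = -476*(-1440) = 685440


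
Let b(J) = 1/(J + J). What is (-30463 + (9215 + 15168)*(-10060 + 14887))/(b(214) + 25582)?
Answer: 50361166984/10949097 ≈ 4599.6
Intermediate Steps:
b(J) = 1/(2*J)
(-30463 + (9215 + 15168)*(-10060 + 14887))/(b(214) + 25582) = (-30463 + (9215 + 15168)*(-10060 + 14887))/((1/2)/214 + 25582) = (-30463 + 24383*4827)/((1/2)*(1/214) + 25582) = (-30463 + 117696741)/(1/428 + 25582) = 117666278/(10949097/428) = 117666278*(428/10949097) = 50361166984/10949097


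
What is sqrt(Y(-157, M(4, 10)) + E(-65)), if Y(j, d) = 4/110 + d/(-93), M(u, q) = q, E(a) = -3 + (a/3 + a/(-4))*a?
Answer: sqrt(4058348415)/3410 ≈ 18.682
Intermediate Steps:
E(a) = -3 + a**2/12 (E(a) = -3 + (a*(1/3) + a*(-1/4))*a = -3 + (a/3 - a/4)*a = -3 + (a/12)*a = -3 + a**2/12)
Y(j, d) = 2/55 - d/93 (Y(j, d) = 4*(1/110) + d*(-1/93) = 2/55 - d/93)
sqrt(Y(-157, M(4, 10)) + E(-65)) = sqrt((2/55 - 1/93*10) + (-3 + (1/12)*(-65)**2)) = sqrt((2/55 - 10/93) + (-3 + (1/12)*4225)) = sqrt(-364/5115 + (-3 + 4225/12)) = sqrt(-364/5115 + 4189/12) = sqrt(2380263/6820) = sqrt(4058348415)/3410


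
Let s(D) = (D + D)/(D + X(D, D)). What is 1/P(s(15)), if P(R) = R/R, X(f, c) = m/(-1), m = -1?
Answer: 1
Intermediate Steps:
X(f, c) = 1 (X(f, c) = -1/(-1) = -1*(-1) = 1)
s(D) = 2*D/(1 + D) (s(D) = (D + D)/(D + 1) = (2*D)/(1 + D) = 2*D/(1 + D))
P(R) = 1
1/P(s(15)) = 1/1 = 1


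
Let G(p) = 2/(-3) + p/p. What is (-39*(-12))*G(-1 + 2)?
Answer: 156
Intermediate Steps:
G(p) = 1/3 (G(p) = 2*(-1/3) + 1 = -2/3 + 1 = 1/3)
(-39*(-12))*G(-1 + 2) = -39*(-12)*(1/3) = 468*(1/3) = 156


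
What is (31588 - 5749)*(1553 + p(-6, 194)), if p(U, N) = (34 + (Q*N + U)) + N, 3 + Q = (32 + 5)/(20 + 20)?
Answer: 709254711/20 ≈ 3.5463e+7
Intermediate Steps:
Q = -83/40 (Q = -3 + (32 + 5)/(20 + 20) = -3 + 37/40 = -83/40 ≈ -2.0750)
p(U, N) = 34 + U - 43*N/40 (p(U, N) = (34 + (-83*N/40 + U)) + N = (34 + (U - 83*N/40)) + N = (34 + U - 83*N/40) + N = 34 + U - 43*N/40)
(31588 - 5749)*(1553 + p(-6, 194)) = (31588 - 5749)*(1553 + (34 - 6 - 43/40*194)) = 25839*(1553 + (34 - 6 - 4171/20)) = 25839*(1553 - 3611/20) = 25839*(27449/20) = 709254711/20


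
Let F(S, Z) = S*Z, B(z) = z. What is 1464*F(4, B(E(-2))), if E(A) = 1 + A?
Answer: -5856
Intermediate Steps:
1464*F(4, B(E(-2))) = 1464*(4*(1 - 2)) = 1464*(4*(-1)) = 1464*(-4) = -5856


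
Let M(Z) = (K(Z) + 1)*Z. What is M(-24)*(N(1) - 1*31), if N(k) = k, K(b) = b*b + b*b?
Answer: 830160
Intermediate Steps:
K(b) = 2*b**2 (K(b) = b**2 + b**2 = 2*b**2)
M(Z) = Z*(1 + 2*Z**2) (M(Z) = (2*Z**2 + 1)*Z = (1 + 2*Z**2)*Z = Z*(1 + 2*Z**2))
M(-24)*(N(1) - 1*31) = (-24 + 2*(-24)**3)*(1 - 1*31) = (-24 + 2*(-13824))*(1 - 31) = (-24 - 27648)*(-30) = -27672*(-30) = 830160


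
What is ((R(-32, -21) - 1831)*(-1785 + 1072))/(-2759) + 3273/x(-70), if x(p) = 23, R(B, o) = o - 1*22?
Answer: -700049/2047 ≈ -341.99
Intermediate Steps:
R(B, o) = -22 + o (R(B, o) = o - 22 = -22 + o)
((R(-32, -21) - 1831)*(-1785 + 1072))/(-2759) + 3273/x(-70) = (((-22 - 21) - 1831)*(-1785 + 1072))/(-2759) + 3273/23 = ((-43 - 1831)*(-713))*(-1/2759) + 3273*(1/23) = -1874*(-713)*(-1/2759) + 3273/23 = 1336162*(-1/2759) + 3273/23 = -43102/89 + 3273/23 = -700049/2047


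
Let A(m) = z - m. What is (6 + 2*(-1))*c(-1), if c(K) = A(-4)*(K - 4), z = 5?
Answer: -180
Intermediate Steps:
A(m) = 5 - m
c(K) = -36 + 9*K (c(K) = (5 - 1*(-4))*(K - 4) = (5 + 4)*(-4 + K) = 9*(-4 + K) = -36 + 9*K)
(6 + 2*(-1))*c(-1) = (6 + 2*(-1))*(-36 + 9*(-1)) = (6 - 2)*(-36 - 9) = 4*(-45) = -180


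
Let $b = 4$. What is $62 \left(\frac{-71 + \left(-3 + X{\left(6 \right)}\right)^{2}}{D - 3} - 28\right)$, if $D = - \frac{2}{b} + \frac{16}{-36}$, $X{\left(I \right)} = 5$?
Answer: $- \frac{48484}{71} \approx -682.87$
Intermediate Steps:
$D = - \frac{17}{18}$ ($D = - \frac{2}{4} + \frac{16}{-36} = \left(-2\right) \frac{1}{4} + 16 \left(- \frac{1}{36}\right) = - \frac{1}{2} - \frac{4}{9} = - \frac{17}{18} \approx -0.94444$)
$62 \left(\frac{-71 + \left(-3 + X{\left(6 \right)}\right)^{2}}{D - 3} - 28\right) = 62 \left(\frac{-71 + \left(-3 + 5\right)^{2}}{- \frac{17}{18} - 3} - 28\right) = 62 \left(\frac{-71 + 2^{2}}{- \frac{71}{18}} - 28\right) = 62 \left(\left(-71 + 4\right) \left(- \frac{18}{71}\right) - 28\right) = 62 \left(\left(-67\right) \left(- \frac{18}{71}\right) - 28\right) = 62 \left(\frac{1206}{71} - 28\right) = 62 \left(- \frac{782}{71}\right) = - \frac{48484}{71}$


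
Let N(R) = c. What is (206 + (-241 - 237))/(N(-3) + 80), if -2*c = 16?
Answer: -34/9 ≈ -3.7778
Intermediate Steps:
c = -8 (c = -½*16 = -8)
N(R) = -8
(206 + (-241 - 237))/(N(-3) + 80) = (206 + (-241 - 237))/(-8 + 80) = (206 - 478)/72 = -272*1/72 = -34/9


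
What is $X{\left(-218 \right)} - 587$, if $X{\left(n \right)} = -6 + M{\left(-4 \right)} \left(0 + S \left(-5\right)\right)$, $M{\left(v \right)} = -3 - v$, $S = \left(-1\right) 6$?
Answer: $-563$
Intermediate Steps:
$S = -6$
$X{\left(n \right)} = 24$ ($X{\left(n \right)} = -6 + \left(-3 - -4\right) \left(0 - -30\right) = -6 + \left(-3 + 4\right) \left(0 + 30\right) = -6 + 1 \cdot 30 = -6 + 30 = 24$)
$X{\left(-218 \right)} - 587 = 24 - 587 = -563$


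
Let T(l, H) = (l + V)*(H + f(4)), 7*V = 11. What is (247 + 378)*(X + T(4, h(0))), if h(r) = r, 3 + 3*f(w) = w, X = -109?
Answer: -468750/7 ≈ -66964.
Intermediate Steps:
f(w) = -1 + w/3
V = 11/7 (V = (⅐)*11 = 11/7 ≈ 1.5714)
T(l, H) = (⅓ + H)*(11/7 + l) (T(l, H) = (l + 11/7)*(H + (-1 + (⅓)*4)) = (11/7 + l)*(H + (-1 + 4/3)) = (11/7 + l)*(H + ⅓) = (11/7 + l)*(⅓ + H) = (⅓ + H)*(11/7 + l))
(247 + 378)*(X + T(4, h(0))) = (247 + 378)*(-109 + (11/21 + (⅓)*4 + (11/7)*0 + 0*4)) = 625*(-109 + (11/21 + 4/3 + 0 + 0)) = 625*(-109 + 13/7) = 625*(-750/7) = -468750/7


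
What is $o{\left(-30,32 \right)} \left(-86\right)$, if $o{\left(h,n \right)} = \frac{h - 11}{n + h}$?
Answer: $1763$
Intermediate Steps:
$o{\left(h,n \right)} = \frac{-11 + h}{h + n}$
$o{\left(-30,32 \right)} \left(-86\right) = \frac{-11 - 30}{-30 + 32} \left(-86\right) = \frac{1}{2} \left(-41\right) \left(-86\right) = \left(- \frac{41}{2}\right) \left(-86\right) = 1763$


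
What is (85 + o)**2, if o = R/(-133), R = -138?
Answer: 130942249/17689 ≈ 7402.5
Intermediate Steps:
o = 138/133 (o = -138/(-133) = -138*(-1/133) = 138/133 ≈ 1.0376)
(85 + o)**2 = (85 + 138/133)**2 = (11443/133)**2 = 130942249/17689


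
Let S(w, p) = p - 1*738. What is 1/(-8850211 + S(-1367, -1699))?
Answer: -1/8852648 ≈ -1.1296e-7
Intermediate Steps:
S(w, p) = -738 + p (S(w, p) = p - 738 = -738 + p)
1/(-8850211 + S(-1367, -1699)) = 1/(-8850211 + (-738 - 1699)) = 1/(-8850211 - 2437) = 1/(-8852648) = -1/8852648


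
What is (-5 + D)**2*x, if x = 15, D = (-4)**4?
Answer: 945015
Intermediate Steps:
D = 256
(-5 + D)**2*x = (-5 + 256)**2*15 = 251**2*15 = 63001*15 = 945015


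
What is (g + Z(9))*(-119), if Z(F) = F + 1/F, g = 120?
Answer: -138278/9 ≈ -15364.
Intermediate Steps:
(g + Z(9))*(-119) = (120 + (9 + 1/9))*(-119) = (120 + (9 + ⅑))*(-119) = (120 + 82/9)*(-119) = (1162/9)*(-119) = -138278/9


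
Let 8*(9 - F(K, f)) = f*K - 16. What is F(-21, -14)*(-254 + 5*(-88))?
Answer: 35741/2 ≈ 17871.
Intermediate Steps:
F(K, f) = 11 - K*f/8 (F(K, f) = 9 - (f*K - 16)/8 = 9 - (K*f - 16)/8 = 9 - (-16 + K*f)/8 = 9 + (2 - K*f/8) = 11 - K*f/8)
F(-21, -14)*(-254 + 5*(-88)) = (11 - 1/8*(-21)*(-14))*(-254 + 5*(-88)) = (11 - 147/4)*(-254 - 440) = -103/4*(-694) = 35741/2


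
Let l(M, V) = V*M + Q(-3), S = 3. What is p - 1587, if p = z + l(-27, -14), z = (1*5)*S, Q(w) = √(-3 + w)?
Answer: -1194 + I*√6 ≈ -1194.0 + 2.4495*I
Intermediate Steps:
z = 15 (z = (1*5)*3 = 5*3 = 15)
l(M, V) = I*√6 + M*V (l(M, V) = V*M + √(-3 - 3) = M*V + √(-6) = M*V + I*√6 = I*√6 + M*V)
p = 393 + I*√6 (p = 15 + (I*√6 - 27*(-14)) = 15 + (I*√6 + 378) = 15 + (378 + I*√6) = 393 + I*√6 ≈ 393.0 + 2.4495*I)
p - 1587 = (393 + I*√6) - 1587 = -1194 + I*√6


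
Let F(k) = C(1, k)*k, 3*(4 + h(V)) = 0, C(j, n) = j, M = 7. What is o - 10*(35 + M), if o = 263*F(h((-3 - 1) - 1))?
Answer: -1472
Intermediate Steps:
h(V) = -4 (h(V) = -4 + (1/3)*0 = -4 + 0 = -4)
F(k) = k (F(k) = 1*k = k)
o = -1052 (o = 263*(-4) = -1052)
o - 10*(35 + M) = -1052 - 10*(35 + 7) = -1052 - 10*42 = -1052 - 420 = -1472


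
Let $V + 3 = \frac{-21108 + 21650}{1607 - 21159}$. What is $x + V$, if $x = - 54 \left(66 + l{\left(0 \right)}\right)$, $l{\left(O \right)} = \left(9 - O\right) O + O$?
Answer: $- \frac{34871263}{9776} \approx -3567.0$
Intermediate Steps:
$l{\left(O \right)} = O + O \left(9 - O\right)$ ($l{\left(O \right)} = O \left(9 - O\right) + O = O + O \left(9 - O\right)$)
$V = - \frac{29599}{9776}$ ($V = -3 + \frac{-21108 + 21650}{1607 - 21159} = -3 + \frac{542}{-19552} = -3 + 542 \left(- \frac{1}{19552}\right) = -3 - \frac{271}{9776} = - \frac{29599}{9776} \approx -3.0277$)
$x = -3564$ ($x = - 54 \left(66 + 0 \left(10 - 0\right)\right) = - 54 \left(66 + 0 \left(10 + 0\right)\right) = - 54 \left(66 + 0 \cdot 10\right) = - 54 \left(66 + 0\right) = \left(-54\right) 66 = -3564$)
$x + V = -3564 - \frac{29599}{9776} = - \frac{34871263}{9776}$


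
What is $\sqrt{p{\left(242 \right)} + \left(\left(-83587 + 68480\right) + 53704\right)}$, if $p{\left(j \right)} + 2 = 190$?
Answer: $\sqrt{38785} \approx 196.94$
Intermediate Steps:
$p{\left(j \right)} = 188$ ($p{\left(j \right)} = -2 + 190 = 188$)
$\sqrt{p{\left(242 \right)} + \left(\left(-83587 + 68480\right) + 53704\right)} = \sqrt{188 + \left(\left(-83587 + 68480\right) + 53704\right)} = \sqrt{188 + \left(-15107 + 53704\right)} = \sqrt{188 + 38597} = \sqrt{38785}$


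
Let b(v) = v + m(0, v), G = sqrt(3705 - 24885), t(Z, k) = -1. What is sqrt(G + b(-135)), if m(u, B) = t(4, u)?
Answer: sqrt(-136 + 2*I*sqrt(5295)) ≈ 5.6209 + 12.946*I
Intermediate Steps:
G = 2*I*sqrt(5295) (G = sqrt(-21180) = 2*I*sqrt(5295) ≈ 145.53*I)
m(u, B) = -1
b(v) = -1 + v (b(v) = v - 1 = -1 + v)
sqrt(G + b(-135)) = sqrt(2*I*sqrt(5295) + (-1 - 135)) = sqrt(2*I*sqrt(5295) - 136) = sqrt(-136 + 2*I*sqrt(5295))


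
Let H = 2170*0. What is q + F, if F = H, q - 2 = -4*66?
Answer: -262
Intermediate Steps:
q = -262 (q = 2 - 4*66 = 2 - 264 = -262)
H = 0
F = 0
q + F = -262 + 0 = -262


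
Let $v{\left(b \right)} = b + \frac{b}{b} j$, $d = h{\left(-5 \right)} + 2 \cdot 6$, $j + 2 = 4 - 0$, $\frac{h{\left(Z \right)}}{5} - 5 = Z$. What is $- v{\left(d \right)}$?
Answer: $-14$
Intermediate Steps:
$h{\left(Z \right)} = 25 + 5 Z$
$j = 2$ ($j = -2 + \left(4 - 0\right) = -2 + \left(4 + 0\right) = -2 + 4 = 2$)
$d = 12$ ($d = \left(25 + 5 \left(-5\right)\right) + 2 \cdot 6 = \left(25 - 25\right) + 12 = 0 + 12 = 12$)
$v{\left(b \right)} = 2 + b$ ($v{\left(b \right)} = b + \frac{b}{b} 2 = b + 1 \cdot 2 = b + 2 = 2 + b$)
$- v{\left(d \right)} = - (2 + 12) = \left(-1\right) 14 = -14$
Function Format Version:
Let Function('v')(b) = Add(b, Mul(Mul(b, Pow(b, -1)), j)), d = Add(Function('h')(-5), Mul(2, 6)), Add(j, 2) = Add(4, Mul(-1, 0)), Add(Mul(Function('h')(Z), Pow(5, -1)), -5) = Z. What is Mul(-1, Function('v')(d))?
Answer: -14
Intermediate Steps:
Function('h')(Z) = Add(25, Mul(5, Z))
j = 2 (j = Add(-2, Add(4, Mul(-1, 0))) = Add(-2, Add(4, 0)) = Add(-2, 4) = 2)
d = 12 (d = Add(Add(25, Mul(5, -5)), Mul(2, 6)) = Add(Add(25, -25), 12) = Add(0, 12) = 12)
Function('v')(b) = Add(2, b) (Function('v')(b) = Add(b, Mul(Mul(b, Pow(b, -1)), 2)) = Add(b, Mul(1, 2)) = Add(b, 2) = Add(2, b))
Mul(-1, Function('v')(d)) = Mul(-1, Add(2, 12)) = Mul(-1, 14) = -14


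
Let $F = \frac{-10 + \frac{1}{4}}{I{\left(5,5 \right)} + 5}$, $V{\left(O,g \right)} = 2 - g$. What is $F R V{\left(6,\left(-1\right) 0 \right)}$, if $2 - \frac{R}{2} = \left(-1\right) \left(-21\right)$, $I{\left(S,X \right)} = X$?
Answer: $\frac{741}{10} \approx 74.1$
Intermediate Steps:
$R = -38$ ($R = 4 - 2 \left(\left(-1\right) \left(-21\right)\right) = 4 - 42 = -38$)
$F = - \frac{39}{40}$ ($F = \frac{-10 + \frac{1}{4}}{5 + 5} = \frac{-10 + \frac{1}{4}}{10} = \left(- \frac{39}{4}\right) \frac{1}{10} = - \frac{39}{40} \approx -0.975$)
$F R V{\left(6,\left(-1\right) 0 \right)} = \left(- \frac{39}{40}\right) \left(-38\right) \left(2 - \left(-1\right) 0\right) = \frac{741 \left(2 - 0\right)}{20} = \frac{741 \left(2 + 0\right)}{20} = \frac{741}{20} \cdot 2 = \frac{741}{10}$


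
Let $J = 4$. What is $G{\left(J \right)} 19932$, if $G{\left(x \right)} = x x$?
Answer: $318912$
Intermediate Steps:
$G{\left(x \right)} = x^{2}$
$G{\left(J \right)} 19932 = 4^{2} \cdot 19932 = 16 \cdot 19932 = 318912$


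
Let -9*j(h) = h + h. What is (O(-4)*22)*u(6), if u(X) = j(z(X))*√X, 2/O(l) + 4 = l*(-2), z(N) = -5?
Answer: 110*√6/9 ≈ 29.938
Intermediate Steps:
j(h) = -2*h/9 (j(h) = -(h + h)/9 = -2*h/9)
O(l) = 2/(-4 - 2*l) (O(l) = 2/(-4 + l*(-2)) = 2/(-4 - 2*l))
u(X) = 10*√X/9 (u(X) = (-2/9*(-5))*√X = 10*√X/9)
(O(-4)*22)*u(6) = (-1/(2 - 4)*22)*(10*√6/9) = (-1/(-2)*22)*(10*√6/9) = (-1*(-½)*22)*(10*√6/9) = ((½)*22)*(10*√6/9) = 11*(10*√6/9) = 110*√6/9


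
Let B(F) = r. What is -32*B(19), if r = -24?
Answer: 768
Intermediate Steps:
B(F) = -24
-32*B(19) = -32*(-24) = 768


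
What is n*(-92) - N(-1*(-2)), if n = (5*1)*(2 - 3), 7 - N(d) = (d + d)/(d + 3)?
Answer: 2269/5 ≈ 453.80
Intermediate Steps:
N(d) = 7 - 2*d/(3 + d) (N(d) = 7 - (d + d)/(d + 3) = 7 - 2*d/(3 + d))
n = -5 (n = 5*(-1) = -5)
n*(-92) - N(-1*(-2)) = -5*(-92) - (21 + 5*(-1*(-2)))/(3 - 1*(-2)) = 460 - (21 + 5*2)/(3 + 2) = 460 - (21 + 10)/5 = 460 - 31/5 = 2269/5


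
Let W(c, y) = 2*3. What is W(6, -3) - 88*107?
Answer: -9410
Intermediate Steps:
W(c, y) = 6
W(6, -3) - 88*107 = 6 - 88*107 = 6 - 9416 = -9410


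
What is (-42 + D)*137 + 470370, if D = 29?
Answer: 468589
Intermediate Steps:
(-42 + D)*137 + 470370 = (-42 + 29)*137 + 470370 = -13*137 + 470370 = -1781 + 470370 = 468589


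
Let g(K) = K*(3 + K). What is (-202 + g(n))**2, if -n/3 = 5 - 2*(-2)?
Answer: 198916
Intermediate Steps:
n = -27 (n = -3*(5 - 2*(-2)) = -3*(5 + 4) = -3*9 = -27)
(-202 + g(n))**2 = (-202 - 27*(3 - 27))**2 = (-202 - 27*(-24))**2 = (-202 + 648)**2 = 446**2 = 198916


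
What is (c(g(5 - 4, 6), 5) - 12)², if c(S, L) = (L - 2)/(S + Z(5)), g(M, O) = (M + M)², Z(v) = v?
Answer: 1225/9 ≈ 136.11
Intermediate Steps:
g(M, O) = 4*M² (g(M, O) = (2*M)² = 4*M²)
c(S, L) = (-2 + L)/(5 + S) (c(S, L) = (L - 2)/(S + 5) = (-2 + L)/(5 + S))
(c(g(5 - 4, 6), 5) - 12)² = ((-2 + 5)/(5 + 4*(5 - 4)²) - 12)² = (3/(5 + 4*1²) - 12)² = (3/(5 + 4*1) - 12)² = (3/(5 + 4) - 12)² = (3/9 - 12)² = ((⅑)*3 - 12)² = (⅓ - 12)² = (-35/3)² = 1225/9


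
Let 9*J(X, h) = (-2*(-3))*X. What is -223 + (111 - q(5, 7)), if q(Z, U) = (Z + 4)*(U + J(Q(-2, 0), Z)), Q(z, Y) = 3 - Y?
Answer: -193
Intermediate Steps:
J(X, h) = 2*X/3 (J(X, h) = ((-2*(-3))*X)/9 = (6*X)/9 = 2*X/3)
q(Z, U) = (2 + U)*(4 + Z) (q(Z, U) = (Z + 4)*(U + 2*(3 - 1*0)/3) = (4 + Z)*(U + 2*(3 + 0)/3) = (4 + Z)*(U + (⅔)*3) = (4 + Z)*(U + 2) = (4 + Z)*(2 + U) = (2 + U)*(4 + Z))
-223 + (111 - q(5, 7)) = -223 + (111 - (8 + 2*5 + 4*7 + 7*5)) = -223 + (111 - (8 + 10 + 28 + 35)) = -223 + (111 - 1*81) = -223 + (111 - 81) = -223 + 30 = -193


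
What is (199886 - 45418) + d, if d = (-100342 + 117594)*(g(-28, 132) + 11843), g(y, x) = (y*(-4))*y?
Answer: 150367632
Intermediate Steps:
g(y, x) = -4*y**2 (g(y, x) = (-4*y)*y = -4*y**2)
d = 150213164 (d = (-100342 + 117594)*(-4*(-28)**2 + 11843) = 17252*(-4*784 + 11843) = 17252*(-3136 + 11843) = 17252*8707 = 150213164)
(199886 - 45418) + d = (199886 - 45418) + 150213164 = 154468 + 150213164 = 150367632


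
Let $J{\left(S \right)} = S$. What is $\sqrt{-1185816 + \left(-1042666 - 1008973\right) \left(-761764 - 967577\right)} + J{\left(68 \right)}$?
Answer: $68 + \sqrt{3547982254083} \approx 1.8837 \cdot 10^{6}$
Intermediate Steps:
$\sqrt{-1185816 + \left(-1042666 - 1008973\right) \left(-761764 - 967577\right)} + J{\left(68 \right)} = \sqrt{-1185816 + \left(-1042666 - 1008973\right) \left(-761764 - 967577\right)} + 68 = \sqrt{-1185816 - -3547983439899} + 68 = \sqrt{-1185816 + 3547983439899} + 68 = \sqrt{3547982254083} + 68 = 68 + \sqrt{3547982254083}$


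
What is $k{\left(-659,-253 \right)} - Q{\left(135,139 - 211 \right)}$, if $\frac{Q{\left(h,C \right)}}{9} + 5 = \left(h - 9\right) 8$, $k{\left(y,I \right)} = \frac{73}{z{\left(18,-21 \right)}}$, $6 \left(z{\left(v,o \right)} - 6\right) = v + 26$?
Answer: $- \frac{360861}{40} \approx -9021.5$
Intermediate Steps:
$z{\left(v,o \right)} = \frac{31}{3} + \frac{v}{6}$ ($z{\left(v,o \right)} = 6 + \frac{v + 26}{6} = 6 + \frac{26 + v}{6} = 6 + \left(\frac{13}{3} + \frac{v}{6}\right) = \frac{31}{3} + \frac{v}{6}$)
$k{\left(y,I \right)} = \frac{219}{40}$ ($k{\left(y,I \right)} = \frac{73}{\frac{31}{3} + \frac{1}{6} \cdot 18} = \frac{73}{\frac{31}{3} + 3} = \frac{73}{\frac{40}{3}} = 73 \cdot \frac{3}{40} = \frac{219}{40}$)
$Q{\left(h,C \right)} = -693 + 72 h$ ($Q{\left(h,C \right)} = -45 + 9 \left(h - 9\right) 8 = -45 + 9 \left(-9 + h\right) 8 = -45 + 9 \left(-72 + 8 h\right) = -45 + \left(-648 + 72 h\right) = -693 + 72 h$)
$k{\left(-659,-253 \right)} - Q{\left(135,139 - 211 \right)} = \frac{219}{40} - \left(-693 + 72 \cdot 135\right) = \frac{219}{40} - \left(-693 + 9720\right) = \frac{219}{40} - 9027 = - \frac{360861}{40}$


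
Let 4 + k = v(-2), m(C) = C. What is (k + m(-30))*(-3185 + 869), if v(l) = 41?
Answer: -16212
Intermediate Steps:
k = 37 (k = -4 + 41 = 37)
(k + m(-30))*(-3185 + 869) = (37 - 30)*(-3185 + 869) = 7*(-2316) = -16212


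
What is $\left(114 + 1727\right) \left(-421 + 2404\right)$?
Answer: $3650703$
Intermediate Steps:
$\left(114 + 1727\right) \left(-421 + 2404\right) = 1841 \cdot 1983 = 3650703$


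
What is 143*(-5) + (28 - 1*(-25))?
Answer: -662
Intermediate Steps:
143*(-5) + (28 - 1*(-25)) = -715 + (28 + 25) = -715 + 53 = -662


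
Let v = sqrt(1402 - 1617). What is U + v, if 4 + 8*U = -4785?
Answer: -4789/8 + I*sqrt(215) ≈ -598.63 + 14.663*I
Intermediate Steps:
U = -4789/8 (U = -1/2 + (1/8)*(-4785) = -1/2 - 4785/8 = -4789/8 ≈ -598.63)
v = I*sqrt(215) (v = sqrt(-215) = I*sqrt(215) ≈ 14.663*I)
U + v = -4789/8 + I*sqrt(215)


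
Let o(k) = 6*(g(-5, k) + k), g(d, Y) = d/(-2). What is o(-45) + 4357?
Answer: 4102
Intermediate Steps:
g(d, Y) = -d/2 (g(d, Y) = d*(-1/2) = -d/2)
o(k) = 15 + 6*k (o(k) = 6*(-1/2*(-5) + k) = 6*(5/2 + k) = 15 + 6*k)
o(-45) + 4357 = (15 + 6*(-45)) + 4357 = (15 - 270) + 4357 = -255 + 4357 = 4102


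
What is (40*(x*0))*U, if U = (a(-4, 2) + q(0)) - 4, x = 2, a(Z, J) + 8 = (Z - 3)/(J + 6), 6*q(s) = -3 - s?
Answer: 0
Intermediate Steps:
q(s) = -½ - s/6 (q(s) = (-3 - s)/6 = -½ - s/6)
a(Z, J) = -8 + (-3 + Z)/(6 + J) (a(Z, J) = -8 + (Z - 3)/(J + 6) = -8 + (-3 + Z)/(6 + J))
U = -107/8 (U = ((-51 - 4 - 8*2)/(6 + 2) + (-½ - ⅙*0)) - 4 = ((-51 - 4 - 16)/8 + (-½ + 0)) - 4 = ((⅛)*(-71) - ½) - 4 = (-71/8 - ½) - 4 = -75/8 - 4 = -107/8 ≈ -13.375)
(40*(x*0))*U = (40*(2*0))*(-107/8) = (40*0)*(-107/8) = 0*(-107/8) = 0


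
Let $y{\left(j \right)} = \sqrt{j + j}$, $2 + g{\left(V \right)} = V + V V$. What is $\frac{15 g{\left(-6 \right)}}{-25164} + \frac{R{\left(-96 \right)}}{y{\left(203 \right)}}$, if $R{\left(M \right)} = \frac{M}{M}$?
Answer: $- \frac{35}{2097} + \frac{\sqrt{406}}{406} \approx 0.032939$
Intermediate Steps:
$g{\left(V \right)} = -2 + V + V^{2}$ ($g{\left(V \right)} = -2 + \left(V + V V\right) = -2 + \left(V + V^{2}\right) = -2 + V + V^{2}$)
$R{\left(M \right)} = 1$
$y{\left(j \right)} = \sqrt{2} \sqrt{j}$ ($y{\left(j \right)} = \sqrt{2 j} = \sqrt{2} \sqrt{j}$)
$\frac{15 g{\left(-6 \right)}}{-25164} + \frac{R{\left(-96 \right)}}{y{\left(203 \right)}} = \frac{15 \left(-2 - 6 + \left(-6\right)^{2}\right)}{-25164} + 1 \frac{1}{\sqrt{2} \sqrt{203}} = 15 \left(-2 - 6 + 36\right) \left(- \frac{1}{25164}\right) + 1 \frac{1}{\sqrt{406}} = 15 \cdot 28 \left(- \frac{1}{25164}\right) + 1 \frac{\sqrt{406}}{406} = 420 \left(- \frac{1}{25164}\right) + \frac{\sqrt{406}}{406} = - \frac{35}{2097} + \frac{\sqrt{406}}{406}$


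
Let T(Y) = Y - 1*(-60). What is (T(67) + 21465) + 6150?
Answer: 27742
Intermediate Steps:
T(Y) = 60 + Y (T(Y) = Y + 60 = 60 + Y)
(T(67) + 21465) + 6150 = ((60 + 67) + 21465) + 6150 = (127 + 21465) + 6150 = 21592 + 6150 = 27742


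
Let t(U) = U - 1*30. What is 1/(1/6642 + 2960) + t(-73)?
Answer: -2025006421/19660321 ≈ -103.00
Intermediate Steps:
t(U) = -30 + U (t(U) = U - 30 = -30 + U)
1/(1/6642 + 2960) + t(-73) = 1/(1/6642 + 2960) + (-30 - 73) = 1/(1/6642 + 2960) - 103 = 1/(19660321/6642) - 103 = 6642/19660321 - 103 = -2025006421/19660321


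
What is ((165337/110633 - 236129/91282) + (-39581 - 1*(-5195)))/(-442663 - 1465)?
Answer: 347268419952939/4485160515256768 ≈ 0.077426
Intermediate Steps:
((165337/110633 - 236129/91282) + (-39581 - 1*(-5195)))/(-442663 - 1465) = ((165337*(1/110633) - 236129*1/91282) + (-39581 + 5195))/(-444128) = ((165337/110633 - 236129/91282) - 34386)*(-1/444128) = (-11031367623/10098801506 - 34386)*(-1/444128) = -347268419952939/10098801506*(-1/444128) = 347268419952939/4485160515256768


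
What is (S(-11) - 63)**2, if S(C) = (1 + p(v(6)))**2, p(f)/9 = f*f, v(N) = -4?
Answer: 439405444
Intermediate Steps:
p(f) = 9*f**2 (p(f) = 9*(f*f) = 9*f**2)
S(C) = 21025 (S(C) = (1 + 9*(-4)**2)**2 = (1 + 9*16)**2 = (1 + 144)**2 = 145**2 = 21025)
(S(-11) - 63)**2 = (21025 - 63)**2 = 20962**2 = 439405444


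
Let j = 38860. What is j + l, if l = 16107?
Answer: 54967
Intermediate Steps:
j + l = 38860 + 16107 = 54967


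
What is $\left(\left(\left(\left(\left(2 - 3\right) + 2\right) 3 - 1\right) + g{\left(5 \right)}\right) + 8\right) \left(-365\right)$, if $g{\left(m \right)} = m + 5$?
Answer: $-7300$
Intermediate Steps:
$g{\left(m \right)} = 5 + m$
$\left(\left(\left(\left(\left(2 - 3\right) + 2\right) 3 - 1\right) + g{\left(5 \right)}\right) + 8\right) \left(-365\right) = \left(\left(\left(\left(\left(2 - 3\right) + 2\right) 3 - 1\right) + \left(5 + 5\right)\right) + 8\right) \left(-365\right) = \left(\left(\left(\left(-1 + 2\right) 3 - 1\right) + 10\right) + 8\right) \left(-365\right) = \left(\left(\left(1 \cdot 3 - 1\right) + 10\right) + 8\right) \left(-365\right) = \left(\left(\left(3 - 1\right) + 10\right) + 8\right) \left(-365\right) = \left(\left(2 + 10\right) + 8\right) \left(-365\right) = \left(12 + 8\right) \left(-365\right) = 20 \left(-365\right) = -7300$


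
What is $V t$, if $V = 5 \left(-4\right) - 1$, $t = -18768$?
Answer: $394128$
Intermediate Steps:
$V = -21$ ($V = -20 - 1 = -21$)
$V t = \left(-21\right) \left(-18768\right) = 394128$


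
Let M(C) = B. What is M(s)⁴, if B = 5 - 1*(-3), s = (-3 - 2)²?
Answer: 4096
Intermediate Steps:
s = 25 (s = (-5)² = 25)
B = 8 (B = 5 + 3 = 8)
M(C) = 8
M(s)⁴ = 8⁴ = 4096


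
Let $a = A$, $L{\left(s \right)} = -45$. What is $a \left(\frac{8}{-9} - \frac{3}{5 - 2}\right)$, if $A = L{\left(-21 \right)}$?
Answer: $85$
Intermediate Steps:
$A = -45$
$a = -45$
$a \left(\frac{8}{-9} - \frac{3}{5 - 2}\right) = - 45 \left(\frac{8}{-9} - \frac{3}{5 - 2}\right) = - 45 \left(8 \left(- \frac{1}{9}\right) - \frac{3}{3}\right) = - 45 \left(- \frac{8}{9} - 1\right) = \left(-45\right) \left(- \frac{17}{9}\right) = 85$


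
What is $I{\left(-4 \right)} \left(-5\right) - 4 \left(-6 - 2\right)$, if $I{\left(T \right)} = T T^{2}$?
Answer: $352$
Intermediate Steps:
$I{\left(T \right)} = T^{3}$
$I{\left(-4 \right)} \left(-5\right) - 4 \left(-6 - 2\right) = \left(-4\right)^{3} \left(-5\right) - 4 \left(-6 - 2\right) = \left(-64\right) \left(-5\right) - -32 = 320 + 32 = 352$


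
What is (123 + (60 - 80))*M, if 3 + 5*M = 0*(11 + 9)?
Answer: -309/5 ≈ -61.800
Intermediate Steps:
M = -3/5 (M = -3/5 + (0*(11 + 9))/5 = -3/5 + (0*20)/5 = -3/5 + (1/5)*0 = -3/5 + 0 = -3/5 ≈ -0.60000)
(123 + (60 - 80))*M = (123 + (60 - 80))*(-3/5) = (123 - 20)*(-3/5) = 103*(-3/5) = -309/5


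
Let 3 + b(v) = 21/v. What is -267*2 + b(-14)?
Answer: -1077/2 ≈ -538.50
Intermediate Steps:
b(v) = -3 + 21/v
-267*2 + b(-14) = -267*2 + (-3 + 21/(-14)) = -534 + (-3 + 21*(-1/14)) = -534 + (-3 - 3/2) = -534 - 9/2 = -1077/2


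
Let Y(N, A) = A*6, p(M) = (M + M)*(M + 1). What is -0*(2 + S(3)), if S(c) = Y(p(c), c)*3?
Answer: 0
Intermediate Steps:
p(M) = 2*M*(1 + M) (p(M) = (2*M)*(1 + M) = 2*M*(1 + M))
Y(N, A) = 6*A
S(c) = 18*c (S(c) = (6*c)*3 = 18*c)
-0*(2 + S(3)) = -0*(2 + 18*3) = -0*(2 + 54) = -0*56 = -1098*0 = 0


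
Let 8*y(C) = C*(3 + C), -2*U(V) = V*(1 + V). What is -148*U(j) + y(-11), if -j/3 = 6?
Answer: 22655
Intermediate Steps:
j = -18 (j = -3*6 = -18)
U(V) = -V*(1 + V)/2
y(C) = C*(3 + C)/8 (y(C) = (C*(3 + C))/8 = C*(3 + C)/8)
-148*U(j) + y(-11) = -(-74)*(-18)*(1 - 18) + (⅛)*(-11)*(3 - 11) = -(-74)*(-18)*(-17) + (⅛)*(-11)*(-8) = -148*(-153) + 11 = 22644 + 11 = 22655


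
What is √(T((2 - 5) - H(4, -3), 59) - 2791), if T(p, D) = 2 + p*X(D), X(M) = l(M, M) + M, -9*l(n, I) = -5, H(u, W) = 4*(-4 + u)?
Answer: I*√26709/3 ≈ 54.476*I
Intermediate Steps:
H(u, W) = -16 + 4*u
l(n, I) = 5/9 (l(n, I) = -⅑*(-5) = 5/9)
X(M) = 5/9 + M
T(p, D) = 2 + p*(5/9 + D)
√(T((2 - 5) - H(4, -3), 59) - 2791) = √((2 + ((2 - 5) - (-16 + 4*4))*(5 + 9*59)/9) - 2791) = √((2 + (-3 - (-16 + 16))*(5 + 531)/9) - 2791) = √((2 + (⅑)*(-3 - 1*0)*536) - 2791) = √((2 + (⅑)*(-3 + 0)*536) - 2791) = √((2 + (⅑)*(-3)*536) - 2791) = √((2 - 536/3) - 2791) = √(-530/3 - 2791) = √(-8903/3) = I*√26709/3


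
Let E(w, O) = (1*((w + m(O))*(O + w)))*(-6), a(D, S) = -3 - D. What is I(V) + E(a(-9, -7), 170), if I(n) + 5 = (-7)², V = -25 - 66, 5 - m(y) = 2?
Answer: -9460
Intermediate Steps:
m(y) = 3 (m(y) = 5 - 1*2 = 5 - 2 = 3)
V = -91
I(n) = 44 (I(n) = -5 + (-7)² = -5 + 49 = 44)
E(w, O) = -6*(3 + w)*(O + w) (E(w, O) = (1*((w + 3)*(O + w)))*(-6) = (1*((3 + w)*(O + w)))*(-6) = ((3 + w)*(O + w))*(-6) = -6*(3 + w)*(O + w))
I(V) + E(a(-9, -7), 170) = 44 + (-18*170 - 18*(-3 - 1*(-9)) - 6*(-3 - 1*(-9))² - 6*170*(-3 - 1*(-9))) = 44 + (-3060 - 18*(-3 + 9) - 6*(-3 + 9)² - 6*170*(-3 + 9)) = 44 + (-3060 - 18*6 - 6*6² - 6*170*6) = 44 + (-3060 - 108 - 6*36 - 6120) = 44 + (-3060 - 108 - 216 - 6120) = 44 - 9504 = -9460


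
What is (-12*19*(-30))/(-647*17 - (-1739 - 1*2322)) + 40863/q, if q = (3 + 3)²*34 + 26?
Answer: 137478747/4336250 ≈ 31.705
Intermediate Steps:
q = 1250 (q = 6²*34 + 26 = 36*34 + 26 = 1224 + 26 = 1250)
(-12*19*(-30))/(-647*17 - (-1739 - 1*2322)) + 40863/q = (-12*19*(-30))/(-647*17 - (-1739 - 1*2322)) + 40863/1250 = (-228*(-30))/(-10999 - (-1739 - 2322)) + 40863*(1/1250) = 6840/(-10999 - 1*(-4061)) + 40863/1250 = 6840/(-10999 + 4061) + 40863/1250 = 6840/(-6938) + 40863/1250 = 6840*(-1/6938) + 40863/1250 = -3420/3469 + 40863/1250 = 137478747/4336250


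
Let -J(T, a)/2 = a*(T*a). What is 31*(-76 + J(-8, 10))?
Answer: 47244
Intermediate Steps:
J(T, a) = -2*T*a**2 (J(T, a) = -2*a*T*a = -2*T*a**2)
31*(-76 + J(-8, 10)) = 31*(-76 - 2*(-8)*10**2) = 31*(-76 - 2*(-8)*100) = 31*(-76 + 1600) = 31*1524 = 47244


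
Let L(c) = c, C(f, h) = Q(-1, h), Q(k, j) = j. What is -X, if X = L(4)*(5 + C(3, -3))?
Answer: -8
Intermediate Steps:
C(f, h) = h
X = 8 (X = 4*(5 - 3) = 4*2 = 8)
-X = -1*8 = -8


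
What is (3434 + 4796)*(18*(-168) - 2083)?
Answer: -42030610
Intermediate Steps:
(3434 + 4796)*(18*(-168) - 2083) = 8230*(-3024 - 2083) = 8230*(-5107) = -42030610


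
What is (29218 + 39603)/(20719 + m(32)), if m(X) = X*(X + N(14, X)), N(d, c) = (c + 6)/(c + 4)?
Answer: 619389/195991 ≈ 3.1603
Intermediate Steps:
N(d, c) = (6 + c)/(4 + c)
m(X) = X*(X + (6 + X)/(4 + X))
(29218 + 39603)/(20719 + m(32)) = (29218 + 39603)/(20719 + 32*(6 + 32 + 32*(4 + 32))/(4 + 32)) = 68821/(20719 + 32*(6 + 32 + 32*36)/36) = 68821/(20719 + 32*(1/36)*(6 + 32 + 1152)) = 68821/(20719 + 32*(1/36)*1190) = 68821/(20719 + 9520/9) = 68821/(195991/9) = 68821*(9/195991) = 619389/195991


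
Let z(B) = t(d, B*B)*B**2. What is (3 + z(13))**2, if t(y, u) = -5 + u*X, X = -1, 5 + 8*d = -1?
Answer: 864536409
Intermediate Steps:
d = -3/4 (d = -5/8 + (1/8)*(-1) = -5/8 - 1/8 = -3/4 ≈ -0.75000)
t(y, u) = -5 - u (t(y, u) = -5 + u*(-1) = -5 - u)
z(B) = B**2*(-5 - B**2) (z(B) = (-5 - B*B)*B**2 = (-5 - B**2)*B**2 = B**2*(-5 - B**2))
(3 + z(13))**2 = (3 + 13**2*(-5 - 1*13**2))**2 = (3 + 169*(-5 - 1*169))**2 = (3 + 169*(-5 - 169))**2 = (3 + 169*(-174))**2 = (3 - 29406)**2 = (-29403)**2 = 864536409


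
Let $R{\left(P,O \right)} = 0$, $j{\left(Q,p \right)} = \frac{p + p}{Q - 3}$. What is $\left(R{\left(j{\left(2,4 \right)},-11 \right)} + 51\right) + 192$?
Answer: $243$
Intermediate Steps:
$j{\left(Q,p \right)} = \frac{2 p}{-3 + Q}$
$\left(R{\left(j{\left(2,4 \right)},-11 \right)} + 51\right) + 192 = \left(0 + 51\right) + 192 = 51 + 192 = 243$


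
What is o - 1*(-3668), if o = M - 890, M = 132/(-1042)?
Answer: 1447272/521 ≈ 2777.9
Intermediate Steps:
M = -66/521 (M = 132*(-1/1042) = -66/521 ≈ -0.12668)
o = -463756/521 (o = -66/521 - 890 = -463756/521 ≈ -890.13)
o - 1*(-3668) = -463756/521 - 1*(-3668) = -463756/521 + 3668 = 1447272/521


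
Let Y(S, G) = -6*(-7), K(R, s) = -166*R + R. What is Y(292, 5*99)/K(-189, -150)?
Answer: 2/1485 ≈ 0.0013468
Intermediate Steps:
K(R, s) = -165*R
Y(S, G) = 42
Y(292, 5*99)/K(-189, -150) = 42/((-165*(-189))) = 42/31185 = 42*(1/31185) = 2/1485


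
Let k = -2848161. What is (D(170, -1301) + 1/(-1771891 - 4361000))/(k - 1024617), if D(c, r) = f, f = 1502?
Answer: -1315943183/3393046477314 ≈ -0.00038784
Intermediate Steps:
D(c, r) = 1502
(D(170, -1301) + 1/(-1771891 - 4361000))/(k - 1024617) = (1502 + 1/(-1771891 - 4361000))/(-2848161 - 1024617) = (1502 + 1/(-6132891))/(-3872778) = (1502 - 1/6132891)*(-1/3872778) = (9211602281/6132891)*(-1/3872778) = -1315943183/3393046477314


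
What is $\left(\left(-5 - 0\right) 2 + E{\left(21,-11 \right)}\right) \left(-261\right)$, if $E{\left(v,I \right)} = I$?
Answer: $5481$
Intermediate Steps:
$\left(\left(-5 - 0\right) 2 + E{\left(21,-11 \right)}\right) \left(-261\right) = \left(\left(-5 - 0\right) 2 - 11\right) \left(-261\right) = \left(\left(-5 + \left(-2 + 2\right)\right) 2 - 11\right) \left(-261\right) = \left(\left(-5 + 0\right) 2 - 11\right) \left(-261\right) = \left(\left(-5\right) 2 - 11\right) \left(-261\right) = \left(-10 - 11\right) \left(-261\right) = \left(-21\right) \left(-261\right) = 5481$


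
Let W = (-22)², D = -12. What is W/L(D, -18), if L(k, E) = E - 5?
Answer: -484/23 ≈ -21.043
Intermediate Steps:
L(k, E) = -5 + E
W = 484
W/L(D, -18) = 484/(-5 - 18) = 484/(-23) = 484*(-1/23) = -484/23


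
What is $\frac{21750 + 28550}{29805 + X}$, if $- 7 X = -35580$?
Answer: $\frac{70420}{48843} \approx 1.4418$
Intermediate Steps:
$X = \frac{35580}{7}$ ($X = \left(- \frac{1}{7}\right) \left(-35580\right) = \frac{35580}{7} \approx 5082.9$)
$\frac{21750 + 28550}{29805 + X} = \frac{21750 + 28550}{29805 + \frac{35580}{7}} = \frac{50300}{\frac{244215}{7}} = 50300 \cdot \frac{7}{244215} = \frac{70420}{48843}$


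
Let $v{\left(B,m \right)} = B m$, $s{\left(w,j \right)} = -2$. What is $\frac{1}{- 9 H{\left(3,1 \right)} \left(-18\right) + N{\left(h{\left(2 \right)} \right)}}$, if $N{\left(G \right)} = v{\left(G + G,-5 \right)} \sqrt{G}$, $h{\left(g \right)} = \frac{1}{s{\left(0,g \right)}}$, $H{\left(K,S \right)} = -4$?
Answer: $- \frac{1296}{839833} - \frac{5 i \sqrt{2}}{839833} \approx -0.0015432 - 8.4196 \cdot 10^{-6} i$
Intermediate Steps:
$h{\left(g \right)} = - \frac{1}{2}$ ($h{\left(g \right)} = \frac{1}{-2} = - \frac{1}{2}$)
$N{\left(G \right)} = - 10 G^{\frac{3}{2}}$ ($N{\left(G \right)} = \left(G + G\right) \left(-5\right) \sqrt{G} = 2 G \left(-5\right) \sqrt{G} = - 10 G \sqrt{G} = - 10 G^{\frac{3}{2}}$)
$\frac{1}{- 9 H{\left(3,1 \right)} \left(-18\right) + N{\left(h{\left(2 \right)} \right)}} = \frac{1}{\left(-9\right) \left(-4\right) \left(-18\right) - 10 \left(- \frac{1}{2}\right)^{\frac{3}{2}}} = \frac{1}{36 \left(-18\right) - 10 \left(- \frac{i \sqrt{2}}{4}\right)} = \frac{1}{-648 + \frac{5 i \sqrt{2}}{2}}$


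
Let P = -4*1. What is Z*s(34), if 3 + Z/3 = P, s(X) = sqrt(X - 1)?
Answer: -21*sqrt(33) ≈ -120.64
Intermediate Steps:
s(X) = sqrt(-1 + X)
P = -4
Z = -21 (Z = -9 + 3*(-4) = -9 - 12 = -21)
Z*s(34) = -21*sqrt(-1 + 34) = -21*sqrt(33)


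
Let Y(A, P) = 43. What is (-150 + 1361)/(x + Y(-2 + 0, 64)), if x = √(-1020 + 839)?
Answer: 7439/290 - 173*I*√181/290 ≈ 25.652 - 8.0258*I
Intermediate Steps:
x = I*√181 (x = √(-181) = I*√181 ≈ 13.454*I)
(-150 + 1361)/(x + Y(-2 + 0, 64)) = (-150 + 1361)/(I*√181 + 43) = 1211/(43 + I*√181)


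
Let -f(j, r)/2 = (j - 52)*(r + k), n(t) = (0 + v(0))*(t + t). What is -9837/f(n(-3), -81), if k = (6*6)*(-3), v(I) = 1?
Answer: 1093/2436 ≈ 0.44869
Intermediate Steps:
k = -108 (k = 36*(-3) = -108)
n(t) = 2*t (n(t) = (0 + 1)*(t + t) = 1*(2*t) = 2*t)
f(j, r) = -2*(-108 + r)*(-52 + j) (f(j, r) = -2*(j - 52)*(r - 108) = -2*(-52 + j)*(-108 + r) = -2*(-108 + r)*(-52 + j))
-9837/f(n(-3), -81) = -9837/(-11232 + 104*(-81) + 216*(2*(-3)) - 2*2*(-3)*(-81)) = -9837/(-11232 - 8424 + 216*(-6) - 2*(-6)*(-81)) = -9837/(-11232 - 8424 - 1296 - 972) = -9837/(-21924) = -9837*(-1/21924) = 1093/2436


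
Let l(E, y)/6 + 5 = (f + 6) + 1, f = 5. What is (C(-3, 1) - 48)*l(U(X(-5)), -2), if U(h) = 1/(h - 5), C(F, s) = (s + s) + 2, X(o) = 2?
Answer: -1848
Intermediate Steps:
C(F, s) = 2 + 2*s (C(F, s) = 2*s + 2 = 2 + 2*s)
U(h) = 1/(-5 + h)
l(E, y) = 42 (l(E, y) = -30 + 6*((5 + 6) + 1) = -30 + 6*(11 + 1) = -30 + 6*12 = -30 + 72 = 42)
(C(-3, 1) - 48)*l(U(X(-5)), -2) = ((2 + 2*1) - 48)*42 = ((2 + 2) - 48)*42 = (4 - 48)*42 = -44*42 = -1848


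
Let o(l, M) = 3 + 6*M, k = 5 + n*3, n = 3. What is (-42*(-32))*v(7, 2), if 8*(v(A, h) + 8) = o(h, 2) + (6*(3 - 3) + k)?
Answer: -5880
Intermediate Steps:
k = 14 (k = 5 + 3*3 = 5 + 9 = 14)
v(A, h) = -35/8 (v(A, h) = -8 + ((3 + 6*2) + (6*(3 - 3) + 14))/8 = -8 + ((3 + 12) + (6*0 + 14))/8 = -8 + (15 + (0 + 14))/8 = -8 + (15 + 14)/8 = -8 + (⅛)*29 = -8 + 29/8 = -35/8)
(-42*(-32))*v(7, 2) = -42*(-32)*(-35/8) = 1344*(-35/8) = -5880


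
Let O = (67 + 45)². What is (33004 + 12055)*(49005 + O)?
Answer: 2773336391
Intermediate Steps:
O = 12544 (O = 112² = 12544)
(33004 + 12055)*(49005 + O) = (33004 + 12055)*(49005 + 12544) = 45059*61549 = 2773336391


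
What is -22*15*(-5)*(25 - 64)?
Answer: -64350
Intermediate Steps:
-22*15*(-5)*(25 - 64) = -(-1650)*(-39) = -22*2925 = -64350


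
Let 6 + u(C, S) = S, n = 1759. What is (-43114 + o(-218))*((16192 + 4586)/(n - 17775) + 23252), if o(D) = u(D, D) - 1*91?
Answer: -8086116168983/8008 ≈ -1.0098e+9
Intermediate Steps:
u(C, S) = -6 + S
o(D) = -97 + D (o(D) = (-6 + D) - 1*91 = (-6 + D) - 91 = -97 + D)
(-43114 + o(-218))*((16192 + 4586)/(n - 17775) + 23252) = (-43114 + (-97 - 218))*((16192 + 4586)/(1759 - 17775) + 23252) = (-43114 - 315)*(20778/(-16016) + 23252) = -43429*(20778*(-1/16016) + 23252) = -43429*(-10389/8008 + 23252) = -43429*186191627/8008 = -8086116168983/8008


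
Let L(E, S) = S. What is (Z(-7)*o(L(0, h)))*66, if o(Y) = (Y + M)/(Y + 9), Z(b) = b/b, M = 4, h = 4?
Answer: 528/13 ≈ 40.615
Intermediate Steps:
Z(b) = 1
o(Y) = (4 + Y)/(9 + Y) (o(Y) = (Y + 4)/(Y + 9) = (4 + Y)/(9 + Y))
(Z(-7)*o(L(0, h)))*66 = (1*((4 + 4)/(9 + 4)))*66 = (1*(8/13))*66 = (8/13)*66 = 528/13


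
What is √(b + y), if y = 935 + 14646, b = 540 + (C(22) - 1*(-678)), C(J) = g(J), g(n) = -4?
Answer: √16795 ≈ 129.60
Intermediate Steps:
C(J) = -4
b = 1214 (b = 540 + (-4 - 1*(-678)) = 540 + (-4 + 678) = 540 + 674 = 1214)
y = 15581
√(b + y) = √(1214 + 15581) = √16795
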